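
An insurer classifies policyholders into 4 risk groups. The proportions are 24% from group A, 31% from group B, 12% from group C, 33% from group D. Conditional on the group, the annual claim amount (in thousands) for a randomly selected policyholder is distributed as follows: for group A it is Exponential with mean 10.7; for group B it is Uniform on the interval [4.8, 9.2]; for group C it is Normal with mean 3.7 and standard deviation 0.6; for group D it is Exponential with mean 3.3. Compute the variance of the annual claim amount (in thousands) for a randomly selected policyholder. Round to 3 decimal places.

Per component, A: μ=10.7, E[X²]=228.98; B: μ=7, E[X²]=50.6133; C: μ=3.7, E[X²]=14.05; D: μ=3.3, E[X²]=21.78.
E[X] = 0.24·10.7 + 0.31·7 + 0.12·3.7 + 0.33·3.3 = 6.271.
E[X²] = 0.24·228.98 + 0.31·50.6133 + 0.12·14.05 + 0.33·21.78 = 79.5187.
Var(X) = E[X²] − (E[X])² = 79.5187 − 39.3254 = 40.1933.

40.193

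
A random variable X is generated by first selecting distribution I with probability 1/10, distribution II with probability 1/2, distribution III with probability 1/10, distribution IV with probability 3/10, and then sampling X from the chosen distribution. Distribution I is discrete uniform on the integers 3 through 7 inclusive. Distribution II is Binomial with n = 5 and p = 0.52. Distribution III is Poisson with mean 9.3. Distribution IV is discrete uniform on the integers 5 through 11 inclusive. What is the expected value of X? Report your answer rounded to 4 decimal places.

Component means — I: 5; II: 2.6; III: 9.3; IV: 8.
E[X] = 0.1·5 + 0.5·2.6 + 0.1·9.3 + 0.3·8 = 5.13.

5.1300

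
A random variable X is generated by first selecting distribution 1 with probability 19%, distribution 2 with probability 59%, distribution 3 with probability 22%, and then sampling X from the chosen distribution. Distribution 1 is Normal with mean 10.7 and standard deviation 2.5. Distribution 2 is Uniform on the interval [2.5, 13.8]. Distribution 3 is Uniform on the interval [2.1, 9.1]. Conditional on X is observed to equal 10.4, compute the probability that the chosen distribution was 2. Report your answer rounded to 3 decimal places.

0.634

Likelihoods f(10.4 | ·): 1: 0.158432; 2: 0.0884956; 3: 0.
Posterior ∝ prior × likelihood. Numerator for 2: 0.59·0.0884956 = 0.0522124.
Normalizing constant: 0.19·0.158432 + 0.59·0.0884956 + 0.22·0 = 0.0823145.
P(2 | observation) = 0.0522124 / 0.0823145 = 0.634304.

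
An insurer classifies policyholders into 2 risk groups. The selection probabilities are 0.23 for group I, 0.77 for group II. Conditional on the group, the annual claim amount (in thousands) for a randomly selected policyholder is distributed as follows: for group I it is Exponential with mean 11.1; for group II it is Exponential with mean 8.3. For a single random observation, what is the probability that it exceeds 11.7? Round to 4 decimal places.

0.2682

Conditional on each group, P(X > 11.7): I: 0.348522; II: 0.244232.
By total probability, P(X > 11.7) = 0.23·0.348522 + 0.77·0.244232 = 0.268218.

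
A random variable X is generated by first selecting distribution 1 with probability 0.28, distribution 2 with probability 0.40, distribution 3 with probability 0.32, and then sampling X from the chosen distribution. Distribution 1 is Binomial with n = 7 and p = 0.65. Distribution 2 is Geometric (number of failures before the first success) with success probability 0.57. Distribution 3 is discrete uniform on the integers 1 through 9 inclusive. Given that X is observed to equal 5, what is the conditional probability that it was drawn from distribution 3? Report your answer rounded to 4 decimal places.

0.2903

Likelihoods P(X=5 | ·): 1: 0.298485; 2: 0.00837948; 3: 0.111111.
Posterior ∝ prior × likelihood. Numerator for 3: 0.32·0.111111 = 0.0355556.
Normalizing constant: 0.28·0.298485 + 0.4·0.00837948 + 0.32·0.111111 = 0.122483.
P(3 | observation) = 0.0355556 / 0.122483 = 0.29029.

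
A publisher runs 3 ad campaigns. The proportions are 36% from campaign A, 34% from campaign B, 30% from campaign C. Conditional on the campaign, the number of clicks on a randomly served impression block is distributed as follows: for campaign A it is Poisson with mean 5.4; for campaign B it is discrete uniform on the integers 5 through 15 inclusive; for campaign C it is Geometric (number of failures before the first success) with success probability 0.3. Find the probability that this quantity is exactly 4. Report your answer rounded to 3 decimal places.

Conditional on each campaign, P(X = 4): A: 0.16002; B: 0; C: 0.07203.
By total probability, P(X = 4) = 0.36·0.16002 + 0.34·0 + 0.3·0.07203 = 0.0792161.

0.079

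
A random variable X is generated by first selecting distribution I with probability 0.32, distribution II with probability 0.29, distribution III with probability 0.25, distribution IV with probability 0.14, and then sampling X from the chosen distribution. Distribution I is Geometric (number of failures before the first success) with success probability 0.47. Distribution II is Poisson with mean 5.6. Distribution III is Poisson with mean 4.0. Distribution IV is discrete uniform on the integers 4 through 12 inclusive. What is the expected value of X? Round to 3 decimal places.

4.105

Component means — I: 1.12766; II: 5.6; III: 4; IV: 8.
E[X] = 0.32·1.12766 + 0.29·5.6 + 0.25·4 + 0.14·8 = 4.10485.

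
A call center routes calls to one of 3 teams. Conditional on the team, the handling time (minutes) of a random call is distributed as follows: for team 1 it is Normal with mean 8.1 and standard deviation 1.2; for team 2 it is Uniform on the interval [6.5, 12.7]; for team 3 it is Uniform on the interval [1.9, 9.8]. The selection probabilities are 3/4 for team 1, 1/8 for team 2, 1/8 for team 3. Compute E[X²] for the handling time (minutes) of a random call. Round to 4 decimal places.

For each component E[X²] = Var + (mean)², giving 1: 67.05; 2: 95.3633; 3: 39.4233.
Overall E[X²] = 0.75·67.05 + 0.125·95.3633 + 0.125·39.4233 = 67.1358.

67.1358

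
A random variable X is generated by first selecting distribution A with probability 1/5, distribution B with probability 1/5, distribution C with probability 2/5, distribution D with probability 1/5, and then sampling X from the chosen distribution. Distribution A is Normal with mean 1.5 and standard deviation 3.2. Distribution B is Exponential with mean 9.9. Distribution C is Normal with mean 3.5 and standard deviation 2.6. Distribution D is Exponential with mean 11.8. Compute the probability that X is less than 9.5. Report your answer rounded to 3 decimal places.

0.829

Conditional on each component, P(X < 9.5): A: 0.99379; B: 0.616952; C: 0.989492; D: 0.55295.
By total probability, P(X < 9.5) = 0.2·0.99379 + 0.2·0.616952 + 0.4·0.989492 + 0.2·0.55295 = 0.828535.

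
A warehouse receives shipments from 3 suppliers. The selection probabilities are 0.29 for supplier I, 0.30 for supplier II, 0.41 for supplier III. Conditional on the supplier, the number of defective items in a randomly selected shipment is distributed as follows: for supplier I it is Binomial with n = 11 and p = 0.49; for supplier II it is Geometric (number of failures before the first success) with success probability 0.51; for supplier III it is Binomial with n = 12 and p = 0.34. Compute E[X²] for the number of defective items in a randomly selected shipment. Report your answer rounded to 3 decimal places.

For each component E[X²] = Var + (mean)², giving I: 31.801; II: 2.807; III: 19.3392.
Overall E[X²] = 0.29·31.801 + 0.3·2.807 + 0.41·19.3392 = 17.9935.

17.993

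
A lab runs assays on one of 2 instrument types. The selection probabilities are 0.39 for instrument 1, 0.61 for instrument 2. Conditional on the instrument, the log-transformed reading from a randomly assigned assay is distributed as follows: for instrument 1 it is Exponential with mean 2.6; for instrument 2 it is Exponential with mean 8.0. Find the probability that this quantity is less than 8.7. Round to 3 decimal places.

0.781

Conditional on each instrument, P(X < 8.7): 1: 0.96478; 2: 0.662942.
By total probability, P(X < 8.7) = 0.39·0.96478 + 0.61·0.662942 = 0.780659.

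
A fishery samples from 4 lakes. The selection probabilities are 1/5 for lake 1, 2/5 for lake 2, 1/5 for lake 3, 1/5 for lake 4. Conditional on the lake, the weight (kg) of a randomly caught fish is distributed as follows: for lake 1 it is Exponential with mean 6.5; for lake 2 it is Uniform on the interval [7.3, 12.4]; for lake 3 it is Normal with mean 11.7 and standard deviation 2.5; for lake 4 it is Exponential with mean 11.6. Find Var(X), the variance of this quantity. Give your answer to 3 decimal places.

41.018

Per component, 1: μ=6.5, E[X²]=84.5; 2: μ=9.85, E[X²]=99.19; 3: μ=11.7, E[X²]=143.14; 4: μ=11.6, E[X²]=269.12.
E[X] = 0.2·6.5 + 0.4·9.85 + 0.2·11.7 + 0.2·11.6 = 9.9.
E[X²] = 0.2·84.5 + 0.4·99.19 + 0.2·143.14 + 0.2·269.12 = 139.028.
Var(X) = E[X²] − (E[X])² = 139.028 − 98.01 = 41.018.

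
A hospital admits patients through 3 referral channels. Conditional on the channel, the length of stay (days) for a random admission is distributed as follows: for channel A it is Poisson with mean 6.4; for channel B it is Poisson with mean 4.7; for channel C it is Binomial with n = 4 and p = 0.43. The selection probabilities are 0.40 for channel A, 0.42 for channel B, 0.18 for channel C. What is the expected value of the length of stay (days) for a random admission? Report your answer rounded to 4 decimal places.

4.8436

Component means — A: 6.4; B: 4.7; C: 1.72.
E[X] = 0.4·6.4 + 0.42·4.7 + 0.18·1.72 = 4.8436.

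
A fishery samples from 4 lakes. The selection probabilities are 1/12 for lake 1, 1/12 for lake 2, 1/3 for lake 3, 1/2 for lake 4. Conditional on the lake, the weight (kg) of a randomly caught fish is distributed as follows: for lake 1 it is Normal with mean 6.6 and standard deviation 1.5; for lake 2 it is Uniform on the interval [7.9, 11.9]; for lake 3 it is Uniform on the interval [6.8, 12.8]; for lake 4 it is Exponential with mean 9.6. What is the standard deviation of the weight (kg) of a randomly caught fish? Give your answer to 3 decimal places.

6.937

Per component, 1: μ=6.6, E[X²]=45.81; 2: μ=9.9, E[X²]=99.3433; 3: μ=9.8, E[X²]=99.04; 4: μ=9.6, E[X²]=184.32.
E[X] = 0.0833333·6.6 + 0.0833333·9.9 + 0.333333·9.8 + 0.5·9.6 = 9.44167.
E[X²] = 0.0833333·45.81 + 0.0833333·99.3433 + 0.333333·99.04 + 0.5·184.32 = 137.269.
Var(X) = E[X²] − (E[X])² = 137.269 − 89.1451 = 48.1244.
SD(X) = √48.1244 = 6.93717.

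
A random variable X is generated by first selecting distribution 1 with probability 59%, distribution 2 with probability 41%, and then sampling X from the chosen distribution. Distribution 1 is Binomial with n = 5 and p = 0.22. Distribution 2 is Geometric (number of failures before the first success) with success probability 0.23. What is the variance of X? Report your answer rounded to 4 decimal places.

7.6963

Per component, 1: μ=1.1, E[X²]=2.068; 2: μ=3.34783, E[X²]=25.7637.
E[X] = 0.59·1.1 + 0.41·3.34783 = 2.02161.
E[X²] = 0.59·2.068 + 0.41·25.7637 = 11.7832.
Var(X) = E[X²] − (E[X])² = 11.7832 − 4.0869 = 7.69634.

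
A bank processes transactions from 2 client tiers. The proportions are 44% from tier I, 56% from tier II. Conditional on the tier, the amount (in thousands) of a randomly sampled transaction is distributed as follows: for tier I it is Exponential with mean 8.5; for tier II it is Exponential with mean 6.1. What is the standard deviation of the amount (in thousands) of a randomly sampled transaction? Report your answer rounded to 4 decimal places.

Per component, I: μ=8.5, E[X²]=144.5; II: μ=6.1, E[X²]=74.42.
E[X] = 0.44·8.5 + 0.56·6.1 = 7.156.
E[X²] = 0.44·144.5 + 0.56·74.42 = 105.255.
Var(X) = E[X²] − (E[X])² = 105.255 − 51.2083 = 54.0469.
SD(X) = √54.0469 = 7.35166.

7.3517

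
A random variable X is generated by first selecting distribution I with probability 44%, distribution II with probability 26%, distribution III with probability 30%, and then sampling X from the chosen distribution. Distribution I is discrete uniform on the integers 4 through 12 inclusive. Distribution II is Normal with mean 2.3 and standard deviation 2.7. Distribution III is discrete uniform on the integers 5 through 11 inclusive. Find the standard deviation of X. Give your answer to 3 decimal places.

Per component, I: μ=8, E[X²]=70.6667; II: μ=2.3, E[X²]=12.58; III: μ=8, E[X²]=68.
E[X] = 0.44·8 + 0.26·2.3 + 0.3·8 = 6.518.
E[X²] = 0.44·70.6667 + 0.26·12.58 + 0.3·68 = 54.7641.
Var(X) = E[X²] − (E[X])² = 54.7641 − 42.4843 = 12.2798.
SD(X) = √12.2798 = 3.50426.

3.504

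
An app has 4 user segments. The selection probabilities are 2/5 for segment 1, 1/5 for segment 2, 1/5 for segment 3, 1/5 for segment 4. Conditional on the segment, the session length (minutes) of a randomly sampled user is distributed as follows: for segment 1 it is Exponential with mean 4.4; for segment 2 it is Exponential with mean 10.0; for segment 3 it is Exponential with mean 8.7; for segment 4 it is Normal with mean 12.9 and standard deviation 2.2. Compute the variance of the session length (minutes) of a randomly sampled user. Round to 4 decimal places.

Per component, 1: μ=4.4, E[X²]=38.72; 2: μ=10, E[X²]=200; 3: μ=8.7, E[X²]=151.38; 4: μ=12.9, E[X²]=171.25.
E[X] = 0.4·4.4 + 0.2·10 + 0.2·8.7 + 0.2·12.9 = 8.08.
E[X²] = 0.4·38.72 + 0.2·200 + 0.2·151.38 + 0.2·171.25 = 120.014.
Var(X) = E[X²] − (E[X])² = 120.014 − 65.2864 = 54.7276.

54.7276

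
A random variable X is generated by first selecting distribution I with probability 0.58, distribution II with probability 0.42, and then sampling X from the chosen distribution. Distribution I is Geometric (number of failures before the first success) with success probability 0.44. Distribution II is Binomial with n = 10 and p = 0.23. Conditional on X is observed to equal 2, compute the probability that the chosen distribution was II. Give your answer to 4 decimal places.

0.6069

Likelihoods P(X=2 | ·): I: 0.137984; II: 0.294167.
Posterior ∝ prior × likelihood. Numerator for II: 0.42·0.294167 = 0.12355.
Normalizing constant: 0.58·0.137984 + 0.42·0.294167 = 0.203581.
P(II | observation) = 0.12355 / 0.203581 = 0.606885.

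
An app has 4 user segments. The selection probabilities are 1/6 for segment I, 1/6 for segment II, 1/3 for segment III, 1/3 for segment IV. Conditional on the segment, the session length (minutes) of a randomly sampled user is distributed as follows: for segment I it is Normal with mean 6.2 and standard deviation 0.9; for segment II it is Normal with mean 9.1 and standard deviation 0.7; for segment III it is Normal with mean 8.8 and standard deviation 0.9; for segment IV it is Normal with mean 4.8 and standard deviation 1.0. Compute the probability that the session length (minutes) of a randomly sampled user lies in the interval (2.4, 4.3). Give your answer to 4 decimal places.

0.1030

Conditional on each segment, P(2.4 < X < 4.3): I: 0.0173693; II: 3.51258e-12; III: 2.86651e-07; IV: 0.30034.
By total probability, P(2.4 < X < 4.3) = 0.166667·0.0173693 + 0.166667·3.51258e-12 + 0.333333·2.86651e-07 + 0.333333·0.30034 = 0.103008.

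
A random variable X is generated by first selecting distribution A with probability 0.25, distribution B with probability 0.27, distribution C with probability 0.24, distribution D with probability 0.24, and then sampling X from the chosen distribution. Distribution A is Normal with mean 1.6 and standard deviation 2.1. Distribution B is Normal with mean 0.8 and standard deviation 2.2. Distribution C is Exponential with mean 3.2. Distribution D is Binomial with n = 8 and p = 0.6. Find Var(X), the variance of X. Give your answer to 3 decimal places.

7.696

Per component, A: μ=1.6, E[X²]=6.97; B: μ=0.8, E[X²]=5.48; C: μ=3.2, E[X²]=20.48; D: μ=4.8, E[X²]=24.96.
E[X] = 0.25·1.6 + 0.27·0.8 + 0.24·3.2 + 0.24·4.8 = 2.536.
E[X²] = 0.25·6.97 + 0.27·5.48 + 0.24·20.48 + 0.24·24.96 = 14.1277.
Var(X) = E[X²] − (E[X])² = 14.1277 − 6.4313 = 7.6964.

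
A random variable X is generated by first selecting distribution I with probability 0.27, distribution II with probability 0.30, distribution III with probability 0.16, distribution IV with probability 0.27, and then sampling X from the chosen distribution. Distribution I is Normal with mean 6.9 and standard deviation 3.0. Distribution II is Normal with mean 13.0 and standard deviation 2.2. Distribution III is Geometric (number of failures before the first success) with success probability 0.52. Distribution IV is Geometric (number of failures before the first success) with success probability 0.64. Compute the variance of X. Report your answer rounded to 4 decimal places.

31.4251

Per component, I: μ=6.9, E[X²]=56.61; II: μ=13, E[X²]=173.84; III: μ=0.923077, E[X²]=2.62722; IV: μ=0.5625, E[X²]=1.19531.
E[X] = 0.27·6.9 + 0.3·13 + 0.16·0.923077 + 0.27·0.5625 = 6.06257.
E[X²] = 0.27·56.61 + 0.3·173.84 + 0.16·2.62722 + 0.27·1.19531 = 68.1798.
Var(X) = E[X²] − (E[X])² = 68.1798 − 36.7547 = 31.4251.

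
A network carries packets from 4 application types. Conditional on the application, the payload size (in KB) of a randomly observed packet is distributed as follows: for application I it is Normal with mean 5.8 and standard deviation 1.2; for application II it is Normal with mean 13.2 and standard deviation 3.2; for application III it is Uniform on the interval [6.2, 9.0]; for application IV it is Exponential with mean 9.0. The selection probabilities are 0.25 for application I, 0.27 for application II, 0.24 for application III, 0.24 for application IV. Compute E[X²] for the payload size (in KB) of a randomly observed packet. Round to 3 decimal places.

111.479

For each component E[X²] = Var + (mean)², giving I: 35.08; II: 184.48; III: 58.4133; IV: 162.
Overall E[X²] = 0.25·35.08 + 0.27·184.48 + 0.24·58.4133 + 0.24·162 = 111.479.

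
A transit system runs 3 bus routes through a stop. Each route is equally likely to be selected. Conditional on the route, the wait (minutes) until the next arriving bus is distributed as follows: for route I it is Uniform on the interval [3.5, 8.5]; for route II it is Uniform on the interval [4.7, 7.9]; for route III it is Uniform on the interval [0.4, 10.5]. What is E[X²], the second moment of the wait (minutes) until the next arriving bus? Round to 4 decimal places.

For each component E[X²] = Var + (mean)², giving I: 38.0833; II: 40.5433; III: 38.2033.
Overall E[X²] = 0.333333·38.0833 + 0.333333·40.5433 + 0.333333·38.2033 = 38.9433.

38.9433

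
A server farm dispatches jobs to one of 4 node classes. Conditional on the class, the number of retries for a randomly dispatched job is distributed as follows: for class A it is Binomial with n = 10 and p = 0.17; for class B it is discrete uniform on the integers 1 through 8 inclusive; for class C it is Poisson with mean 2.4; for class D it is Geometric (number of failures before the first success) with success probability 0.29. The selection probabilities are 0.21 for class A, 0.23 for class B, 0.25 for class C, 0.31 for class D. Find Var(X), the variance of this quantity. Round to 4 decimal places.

5.7157

Per component, A: μ=1.7, E[X²]=4.301; B: μ=4.5, E[X²]=25.5; C: μ=2.4, E[X²]=8.16; D: μ=2.44828, E[X²]=14.4364.
E[X] = 0.21·1.7 + 0.23·4.5 + 0.25·2.4 + 0.31·2.44828 = 2.75097.
E[X²] = 0.21·4.301 + 0.23·25.5 + 0.25·8.16 + 0.31·14.4364 = 13.2835.
Var(X) = E[X²] − (E[X])² = 13.2835 − 7.56781 = 5.71568.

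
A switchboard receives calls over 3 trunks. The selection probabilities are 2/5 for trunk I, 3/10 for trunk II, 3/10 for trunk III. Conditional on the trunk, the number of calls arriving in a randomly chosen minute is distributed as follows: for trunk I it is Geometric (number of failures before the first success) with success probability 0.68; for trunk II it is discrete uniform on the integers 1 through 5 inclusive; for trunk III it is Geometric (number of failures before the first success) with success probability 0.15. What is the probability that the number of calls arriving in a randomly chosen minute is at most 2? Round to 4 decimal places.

Conditional on each trunk, P(X ≤ 2): I: 0.967232; II: 0.4; III: 0.385875.
By total probability, P(X ≤ 2) = 0.4·0.967232 + 0.3·0.4 + 0.3·0.385875 = 0.622655.

0.6227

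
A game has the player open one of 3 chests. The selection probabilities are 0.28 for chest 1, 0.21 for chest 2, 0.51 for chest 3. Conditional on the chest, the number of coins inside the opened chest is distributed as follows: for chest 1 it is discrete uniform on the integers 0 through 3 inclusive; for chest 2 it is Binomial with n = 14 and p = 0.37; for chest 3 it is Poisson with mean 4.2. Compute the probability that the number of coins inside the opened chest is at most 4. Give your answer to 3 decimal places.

0.657

Conditional on each chest, P(X ≤ 4): 1: 1; 2: 0.362192; 3: 0.589827.
By total probability, P(X ≤ 4) = 0.28·1 + 0.21·0.362192 + 0.51·0.589827 = 0.656872.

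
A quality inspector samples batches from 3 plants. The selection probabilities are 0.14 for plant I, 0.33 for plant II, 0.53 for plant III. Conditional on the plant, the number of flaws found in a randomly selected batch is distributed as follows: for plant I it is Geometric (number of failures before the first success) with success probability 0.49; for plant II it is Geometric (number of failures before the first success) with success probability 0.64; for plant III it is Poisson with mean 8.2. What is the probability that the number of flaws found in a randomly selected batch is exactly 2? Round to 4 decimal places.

0.0501

Conditional on each plant, P(X = 2): I: 0.127449; II: 0.082944; III: 0.00923385.
By total probability, P(X = 2) = 0.14·0.127449 + 0.33·0.082944 + 0.53·0.00923385 = 0.0501083.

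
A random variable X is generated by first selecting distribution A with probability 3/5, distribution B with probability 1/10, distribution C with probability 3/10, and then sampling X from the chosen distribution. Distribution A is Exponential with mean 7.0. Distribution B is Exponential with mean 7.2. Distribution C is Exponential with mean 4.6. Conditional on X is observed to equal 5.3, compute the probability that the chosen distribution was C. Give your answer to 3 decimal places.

0.305

Likelihoods f(5.3 | ·): A: 0.0670006; B: 0.066524; C: 0.0686846.
Posterior ∝ prior × likelihood. Numerator for C: 0.3·0.0686846 = 0.0206054.
Normalizing constant: 0.6·0.0670006 + 0.1·0.066524 + 0.3·0.0686846 = 0.0674582.
P(C | observation) = 0.0206054 / 0.0674582 = 0.305454.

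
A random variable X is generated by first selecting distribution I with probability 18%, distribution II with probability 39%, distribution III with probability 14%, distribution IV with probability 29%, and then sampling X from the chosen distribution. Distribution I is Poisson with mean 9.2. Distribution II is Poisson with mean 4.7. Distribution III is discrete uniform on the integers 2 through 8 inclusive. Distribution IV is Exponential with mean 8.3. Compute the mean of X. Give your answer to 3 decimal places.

Component means — I: 9.2; II: 4.7; III: 5; IV: 8.3.
E[X] = 0.18·9.2 + 0.39·4.7 + 0.14·5 + 0.29·8.3 = 6.596.

6.596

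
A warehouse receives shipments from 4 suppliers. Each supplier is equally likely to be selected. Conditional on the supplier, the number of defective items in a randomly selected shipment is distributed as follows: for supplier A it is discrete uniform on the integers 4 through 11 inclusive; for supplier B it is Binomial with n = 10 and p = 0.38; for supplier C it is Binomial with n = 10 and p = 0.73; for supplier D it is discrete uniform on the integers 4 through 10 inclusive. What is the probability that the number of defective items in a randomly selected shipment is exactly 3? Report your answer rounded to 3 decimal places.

Conditional on each supplier, P(X = 3): A: 0; B: 0.231886; C: 0.00488311; D: 0.
By total probability, P(X = 3) = 0.25·0 + 0.25·0.231886 + 0.25·0.00488311 + 0.25·0 = 0.0591922.

0.059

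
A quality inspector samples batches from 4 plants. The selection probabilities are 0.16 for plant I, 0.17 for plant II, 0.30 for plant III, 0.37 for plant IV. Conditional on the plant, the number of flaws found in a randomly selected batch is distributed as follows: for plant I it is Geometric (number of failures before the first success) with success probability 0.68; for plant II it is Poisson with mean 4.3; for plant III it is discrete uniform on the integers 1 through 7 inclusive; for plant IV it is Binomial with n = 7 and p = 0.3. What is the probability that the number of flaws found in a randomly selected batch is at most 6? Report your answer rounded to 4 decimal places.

Conditional on each plant, P(X ≤ 6): I: 0.999656; II: 0.85579; III: 0.857143; IV: 0.999781.
By total probability, P(X ≤ 6) = 0.16·0.999656 + 0.17·0.85579 + 0.3·0.857143 + 0.37·0.999781 = 0.932491.

0.9325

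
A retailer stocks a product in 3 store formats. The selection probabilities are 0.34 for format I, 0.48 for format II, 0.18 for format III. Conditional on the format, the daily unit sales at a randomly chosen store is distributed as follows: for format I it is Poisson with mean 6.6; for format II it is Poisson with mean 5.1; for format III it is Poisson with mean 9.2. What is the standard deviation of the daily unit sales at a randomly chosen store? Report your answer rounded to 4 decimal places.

Per component, I: μ=6.6, E[X²]=50.16; II: μ=5.1, E[X²]=31.11; III: μ=9.2, E[X²]=93.84.
E[X] = 0.34·6.6 + 0.48·5.1 + 0.18·9.2 = 6.348.
E[X²] = 0.34·50.16 + 0.48·31.11 + 0.18·93.84 = 48.8784.
Var(X) = E[X²] − (E[X])² = 48.8784 − 40.2971 = 8.5813.
SD(X) = √8.5813 = 2.92938.

2.9294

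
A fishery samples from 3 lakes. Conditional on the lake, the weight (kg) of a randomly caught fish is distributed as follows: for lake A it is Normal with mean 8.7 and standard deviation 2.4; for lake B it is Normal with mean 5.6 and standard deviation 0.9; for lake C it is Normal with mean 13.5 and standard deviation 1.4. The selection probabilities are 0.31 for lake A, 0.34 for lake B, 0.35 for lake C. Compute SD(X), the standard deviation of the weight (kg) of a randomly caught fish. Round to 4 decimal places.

Per component, A: μ=8.7, E[X²]=81.45; B: μ=5.6, E[X²]=32.17; C: μ=13.5, E[X²]=184.21.
E[X] = 0.31·8.7 + 0.34·5.6 + 0.35·13.5 = 9.326.
E[X²] = 0.31·81.45 + 0.34·32.17 + 0.35·184.21 = 100.661.
Var(X) = E[X²] − (E[X])² = 100.661 − 86.9743 = 13.6865.
SD(X) = √13.6865 = 3.69953.

3.6995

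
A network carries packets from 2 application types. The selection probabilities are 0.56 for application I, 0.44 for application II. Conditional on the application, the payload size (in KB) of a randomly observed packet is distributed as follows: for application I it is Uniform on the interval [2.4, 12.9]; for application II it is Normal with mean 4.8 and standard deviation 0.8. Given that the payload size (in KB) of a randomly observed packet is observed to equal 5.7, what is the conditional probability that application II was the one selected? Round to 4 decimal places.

Likelihoods f(5.7 | ·): I: 0.0952381; II: 0.264846.
Posterior ∝ prior × likelihood. Numerator for II: 0.44·0.264846 = 0.116532.
Normalizing constant: 0.56·0.0952381 + 0.44·0.264846 = 0.169865.
P(II | observation) = 0.116532 / 0.169865 = 0.686026.

0.6860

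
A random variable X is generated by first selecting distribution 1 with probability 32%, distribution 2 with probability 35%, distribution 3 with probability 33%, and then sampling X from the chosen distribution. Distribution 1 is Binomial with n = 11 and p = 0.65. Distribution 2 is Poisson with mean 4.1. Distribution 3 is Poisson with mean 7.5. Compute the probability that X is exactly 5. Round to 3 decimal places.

0.124

Conditional on each component, P(X = 5): 1: 0.098541; 2: 0.160004; 3: 0.109375.
By total probability, P(X = 5) = 0.32·0.098541 + 0.35·0.160004 + 0.33·0.109375 = 0.123628.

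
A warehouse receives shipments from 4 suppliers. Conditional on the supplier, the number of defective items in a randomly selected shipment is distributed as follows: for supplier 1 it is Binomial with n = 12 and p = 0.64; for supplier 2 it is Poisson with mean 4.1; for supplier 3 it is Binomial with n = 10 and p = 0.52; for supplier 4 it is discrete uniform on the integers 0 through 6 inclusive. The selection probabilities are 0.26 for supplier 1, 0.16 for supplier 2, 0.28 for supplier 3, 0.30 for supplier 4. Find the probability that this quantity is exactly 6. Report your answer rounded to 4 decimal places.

Conditional on each supplier, P(X = 6): 1: 0.138219; 2: 0.109336; 3: 0.220396; 4: 0.142857.
By total probability, P(X = 6) = 0.26·0.138219 + 0.16·0.109336 + 0.28·0.220396 + 0.3·0.142857 = 0.157999.

0.1580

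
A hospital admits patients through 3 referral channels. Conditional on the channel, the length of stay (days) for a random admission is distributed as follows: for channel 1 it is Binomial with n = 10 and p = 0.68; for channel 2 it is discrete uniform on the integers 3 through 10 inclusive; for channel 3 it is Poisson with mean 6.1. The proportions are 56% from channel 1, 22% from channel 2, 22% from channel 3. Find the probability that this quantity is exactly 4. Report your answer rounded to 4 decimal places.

0.0830

Conditional on each channel, P(X = 4): 1: 0.048212; 2: 0.125; 3: 0.129393.
By total probability, P(X = 4) = 0.56·0.048212 + 0.22·0.125 + 0.22·0.129393 = 0.0829652.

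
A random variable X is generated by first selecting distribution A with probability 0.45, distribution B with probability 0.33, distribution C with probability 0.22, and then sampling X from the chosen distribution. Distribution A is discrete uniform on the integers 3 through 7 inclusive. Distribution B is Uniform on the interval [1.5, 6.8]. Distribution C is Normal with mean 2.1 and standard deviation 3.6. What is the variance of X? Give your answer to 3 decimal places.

5.769

Per component, A: μ=5, E[X²]=27; B: μ=4.15, E[X²]=19.5633; C: μ=2.1, E[X²]=17.37.
E[X] = 0.45·5 + 0.33·4.15 + 0.22·2.1 = 4.0815.
E[X²] = 0.45·27 + 0.33·19.5633 + 0.22·17.37 = 22.4273.
Var(X) = E[X²] − (E[X])² = 22.4273 − 16.6586 = 5.76866.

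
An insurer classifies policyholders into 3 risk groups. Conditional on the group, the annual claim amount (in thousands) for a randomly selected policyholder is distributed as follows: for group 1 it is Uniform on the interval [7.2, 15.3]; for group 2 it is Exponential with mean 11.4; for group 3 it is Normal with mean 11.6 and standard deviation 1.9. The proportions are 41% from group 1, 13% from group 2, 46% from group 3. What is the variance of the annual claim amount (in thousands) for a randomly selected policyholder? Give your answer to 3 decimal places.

Per component, 1: μ=11.25, E[X²]=132.03; 2: μ=11.4, E[X²]=259.92; 3: μ=11.6, E[X²]=138.17.
E[X] = 0.41·11.25 + 0.13·11.4 + 0.46·11.6 = 11.4305.
E[X²] = 0.41·132.03 + 0.13·259.92 + 0.46·138.17 = 151.48.
Var(X) = E[X²] − (E[X])² = 151.48 − 130.656 = 20.8238.

20.824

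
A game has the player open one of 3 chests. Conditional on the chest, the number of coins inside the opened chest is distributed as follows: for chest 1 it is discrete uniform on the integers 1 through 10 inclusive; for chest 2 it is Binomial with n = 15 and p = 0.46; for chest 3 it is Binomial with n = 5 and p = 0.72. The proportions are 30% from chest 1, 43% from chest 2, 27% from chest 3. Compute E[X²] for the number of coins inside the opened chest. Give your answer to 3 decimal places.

37.396

For each component E[X²] = Var + (mean)², giving 1: 38.5; 2: 51.336; 3: 13.968.
Overall E[X²] = 0.3·38.5 + 0.43·51.336 + 0.27·13.968 = 37.3958.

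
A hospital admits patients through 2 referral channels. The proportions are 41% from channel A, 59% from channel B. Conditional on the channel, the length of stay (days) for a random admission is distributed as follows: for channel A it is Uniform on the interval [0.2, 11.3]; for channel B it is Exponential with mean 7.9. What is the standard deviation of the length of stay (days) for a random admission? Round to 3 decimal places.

Per component, A: μ=5.75, E[X²]=43.33; B: μ=7.9, E[X²]=124.82.
E[X] = 0.41·5.75 + 0.59·7.9 = 7.0185.
E[X²] = 0.41·43.33 + 0.59·124.82 = 91.4091.
Var(X) = E[X²] − (E[X])² = 91.4091 − 49.2593 = 42.1498.
SD(X) = √42.1498 = 6.49228.

6.492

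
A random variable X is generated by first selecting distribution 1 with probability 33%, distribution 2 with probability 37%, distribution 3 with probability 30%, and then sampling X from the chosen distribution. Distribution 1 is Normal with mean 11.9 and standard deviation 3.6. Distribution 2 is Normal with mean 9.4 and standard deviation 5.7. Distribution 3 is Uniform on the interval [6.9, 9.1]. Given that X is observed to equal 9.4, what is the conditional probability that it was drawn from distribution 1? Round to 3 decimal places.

Likelihoods f(9.4 | ·): 1: 0.0870738; 2: 0.0699899; 3: 0.
Posterior ∝ prior × likelihood. Numerator for 1: 0.33·0.0870738 = 0.0287344.
Normalizing constant: 0.33·0.0870738 + 0.37·0.0699899 + 0.3·0 = 0.0546306.
P(1 | observation) = 0.0287344 / 0.0546306 = 0.525975.

0.526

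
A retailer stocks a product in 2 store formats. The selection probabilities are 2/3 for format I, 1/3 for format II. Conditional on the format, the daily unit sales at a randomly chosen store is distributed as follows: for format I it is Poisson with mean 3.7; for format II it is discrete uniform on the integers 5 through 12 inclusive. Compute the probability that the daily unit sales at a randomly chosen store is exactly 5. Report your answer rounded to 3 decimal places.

Conditional on each format, P(X = 5): I: 0.142869; II: 0.125.
By total probability, P(X = 5) = 0.666667·0.142869 + 0.333333·0.125 = 0.136913.

0.137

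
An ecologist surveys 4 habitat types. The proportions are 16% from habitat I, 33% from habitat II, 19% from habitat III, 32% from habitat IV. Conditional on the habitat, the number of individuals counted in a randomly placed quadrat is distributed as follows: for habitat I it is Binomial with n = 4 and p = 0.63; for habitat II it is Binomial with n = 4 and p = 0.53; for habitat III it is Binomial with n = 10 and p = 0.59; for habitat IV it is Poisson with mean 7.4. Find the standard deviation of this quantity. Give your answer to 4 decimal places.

Per component, I: μ=2.52, E[X²]=7.2828; II: μ=2.12, E[X²]=5.4908; III: μ=5.9, E[X²]=37.229; IV: μ=7.4, E[X²]=62.16.
E[X] = 0.16·2.52 + 0.33·2.12 + 0.19·5.9 + 0.32·7.4 = 4.5918.
E[X²] = 0.16·7.2828 + 0.33·5.4908 + 0.19·37.229 + 0.32·62.16 = 29.9419.
Var(X) = E[X²] − (E[X])² = 29.9419 − 21.0846 = 8.85729.
SD(X) = √8.85729 = 2.97612.

2.9761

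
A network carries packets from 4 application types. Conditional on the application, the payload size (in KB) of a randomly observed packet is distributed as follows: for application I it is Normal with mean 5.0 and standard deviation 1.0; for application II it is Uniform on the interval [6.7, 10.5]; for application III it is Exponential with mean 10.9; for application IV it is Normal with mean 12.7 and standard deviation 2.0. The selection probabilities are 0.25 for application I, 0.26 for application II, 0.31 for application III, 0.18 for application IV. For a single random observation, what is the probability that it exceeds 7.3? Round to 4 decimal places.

0.5597

Conditional on each application, P(X > 7.3): I: 0.0107241; II: 0.842105; III: 0.511849; IV: 0.996533.
By total probability, P(X > 7.3) = 0.25·0.0107241 + 0.26·0.842105 + 0.31·0.511849 + 0.18·0.996533 = 0.559678.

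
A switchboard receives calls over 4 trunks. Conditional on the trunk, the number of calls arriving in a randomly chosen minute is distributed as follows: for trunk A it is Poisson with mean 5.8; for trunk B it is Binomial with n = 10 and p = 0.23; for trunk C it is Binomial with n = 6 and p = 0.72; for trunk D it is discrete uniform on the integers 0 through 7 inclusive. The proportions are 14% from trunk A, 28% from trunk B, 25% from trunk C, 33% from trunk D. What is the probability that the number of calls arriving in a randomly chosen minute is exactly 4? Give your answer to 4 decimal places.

0.1745

Conditional on each trunk, P(X = 4): A: 0.142755; B: 0.122483; C: 0.316037; D: 0.125.
By total probability, P(X = 4) = 0.14·0.142755 + 0.28·0.122483 + 0.25·0.316037 + 0.33·0.125 = 0.17454.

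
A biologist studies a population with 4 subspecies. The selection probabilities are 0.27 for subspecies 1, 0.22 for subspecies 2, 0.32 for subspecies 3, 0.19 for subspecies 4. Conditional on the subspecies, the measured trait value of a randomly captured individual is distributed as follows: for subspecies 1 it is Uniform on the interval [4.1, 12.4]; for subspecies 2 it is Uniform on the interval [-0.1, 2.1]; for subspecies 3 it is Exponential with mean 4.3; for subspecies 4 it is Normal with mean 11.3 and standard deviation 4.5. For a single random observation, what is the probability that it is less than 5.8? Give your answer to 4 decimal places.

Conditional on each subspecies, P(X < 5.8): 1: 0.204819; 2: 1; 3: 0.740458; 4: 0.110812.
By total probability, P(X < 5.8) = 0.27·0.204819 + 0.22·1 + 0.32·0.740458 + 0.19·0.110812 = 0.533302.

0.5333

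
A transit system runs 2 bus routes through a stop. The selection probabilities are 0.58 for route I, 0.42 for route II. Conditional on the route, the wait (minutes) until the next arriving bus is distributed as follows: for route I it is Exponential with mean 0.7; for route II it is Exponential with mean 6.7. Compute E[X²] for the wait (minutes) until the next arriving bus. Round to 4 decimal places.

For each component E[X²] = Var + (mean)², giving I: 0.98; II: 89.78.
Overall E[X²] = 0.58·0.98 + 0.42·89.78 = 38.276.

38.2760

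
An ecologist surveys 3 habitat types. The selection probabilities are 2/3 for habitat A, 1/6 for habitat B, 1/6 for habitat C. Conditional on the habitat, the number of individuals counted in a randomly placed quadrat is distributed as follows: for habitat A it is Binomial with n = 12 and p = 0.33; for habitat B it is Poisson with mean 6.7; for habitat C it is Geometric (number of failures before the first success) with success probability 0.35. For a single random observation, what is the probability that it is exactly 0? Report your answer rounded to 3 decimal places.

0.064

Conditional on each habitat, P(X = 0): A: 0.00818272; B: 0.00123091; C: 0.35.
By total probability, P(X = 0) = 0.666667·0.00818272 + 0.166667·0.00123091 + 0.166667·0.35 = 0.0639936.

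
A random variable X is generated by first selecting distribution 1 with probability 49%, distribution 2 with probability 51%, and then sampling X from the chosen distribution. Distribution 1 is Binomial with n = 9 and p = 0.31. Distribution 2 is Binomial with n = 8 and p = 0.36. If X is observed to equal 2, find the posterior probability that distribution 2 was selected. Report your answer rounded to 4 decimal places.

0.5019

Likelihoods P(X=2 | ·): 1: 0.257614; 2: 0.249369.
Posterior ∝ prior × likelihood. Numerator for 2: 0.51·0.249369 = 0.127178.
Normalizing constant: 0.49·0.257614 + 0.51·0.249369 = 0.253409.
P(2 | observation) = 0.127178 / 0.253409 = 0.501869.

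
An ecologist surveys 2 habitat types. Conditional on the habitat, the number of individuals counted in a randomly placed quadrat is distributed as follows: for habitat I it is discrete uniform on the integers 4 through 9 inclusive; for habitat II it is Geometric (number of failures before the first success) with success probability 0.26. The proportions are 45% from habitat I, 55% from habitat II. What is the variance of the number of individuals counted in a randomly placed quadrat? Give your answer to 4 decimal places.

Per component, I: μ=6.5, E[X²]=45.1667; II: μ=2.84615, E[X²]=19.0473.
E[X] = 0.45·6.5 + 0.55·2.84615 = 4.49038.
E[X²] = 0.45·45.1667 + 0.55·19.0473 = 30.801.
Var(X) = E[X²] − (E[X])² = 30.801 − 20.1636 = 10.6375.

10.6375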